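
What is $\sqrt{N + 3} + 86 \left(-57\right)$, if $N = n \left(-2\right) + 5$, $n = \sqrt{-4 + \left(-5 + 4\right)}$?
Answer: $-4902 + \sqrt{8 - 2 i \sqrt{5}} \approx -4899.1 - 0.76327 i$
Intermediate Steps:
$n = i \sqrt{5}$ ($n = \sqrt{-4 - 1} = \sqrt{-5} = i \sqrt{5} \approx 2.2361 i$)
$N = 5 - 2 i \sqrt{5}$ ($N = i \sqrt{5} \left(-2\right) + 5 = - 2 i \sqrt{5} + 5 = 5 - 2 i \sqrt{5} \approx 5.0 - 4.4721 i$)
$\sqrt{N + 3} + 86 \left(-57\right) = \sqrt{\left(5 - 2 i \sqrt{5}\right) + 3} + 86 \left(-57\right) = \sqrt{8 - 2 i \sqrt{5}} - 4902 = -4902 + \sqrt{8 - 2 i \sqrt{5}}$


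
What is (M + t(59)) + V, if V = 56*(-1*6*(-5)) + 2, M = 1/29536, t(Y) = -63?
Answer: 47818785/29536 ≈ 1619.0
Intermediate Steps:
M = 1/29536 ≈ 3.3857e-5
V = 1682 (V = 56*(-6*(-5)) + 2 = 56*30 + 2 = 1680 + 2 = 1682)
(M + t(59)) + V = (1/29536 - 63) + 1682 = -1860767/29536 + 1682 = 47818785/29536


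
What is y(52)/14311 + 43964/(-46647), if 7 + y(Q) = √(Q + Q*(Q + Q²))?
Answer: -629495333/667565217 + 2*√35841/14311 ≈ -0.91651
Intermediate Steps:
y(Q) = -7 + √(Q + Q*(Q + Q²))
y(52)/14311 + 43964/(-46647) = (-7 + √(52*(1 + 52 + 52²)))/14311 + 43964/(-46647) = (-7 + √(52*(1 + 52 + 2704)))*(1/14311) + 43964*(-1/46647) = (-7 + √(52*2757))*(1/14311) - 43964/46647 = (-7 + √143364)*(1/14311) - 43964/46647 = (-7 + 2*√35841)*(1/14311) - 43964/46647 = (-7/14311 + 2*√35841/14311) - 43964/46647 = -629495333/667565217 + 2*√35841/14311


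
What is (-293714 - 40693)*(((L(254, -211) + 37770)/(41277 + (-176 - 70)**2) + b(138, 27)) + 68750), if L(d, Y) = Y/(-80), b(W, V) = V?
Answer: -62432047391811079/2714480 ≈ -2.3000e+10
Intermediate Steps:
L(d, Y) = -Y/80 (L(d, Y) = Y*(-1/80) = -Y/80)
(-293714 - 40693)*(((L(254, -211) + 37770)/(41277 + (-176 - 70)**2) + b(138, 27)) + 68750) = (-293714 - 40693)*(((-1/80*(-211) + 37770)/(41277 + (-176 - 70)**2) + 27) + 68750) = -334407*(((211/80 + 37770)/(41277 + (-246)**2) + 27) + 68750) = -334407*((3021811/(80*(41277 + 60516)) + 27) + 68750) = -334407*(((3021811/80)/101793 + 27) + 68750) = -334407*(((3021811/80)*(1/101793) + 27) + 68750) = -334407*((3021811/8143440 + 27) + 68750) = -334407*(222894691/8143440 + 68750) = -334407*560084394691/8143440 = -62432047391811079/2714480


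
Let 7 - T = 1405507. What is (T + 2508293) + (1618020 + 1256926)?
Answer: 3977739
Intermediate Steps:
T = -1405500 (T = 7 - 1*1405507 = 7 - 1405507 = -1405500)
(T + 2508293) + (1618020 + 1256926) = (-1405500 + 2508293) + (1618020 + 1256926) = 1102793 + 2874946 = 3977739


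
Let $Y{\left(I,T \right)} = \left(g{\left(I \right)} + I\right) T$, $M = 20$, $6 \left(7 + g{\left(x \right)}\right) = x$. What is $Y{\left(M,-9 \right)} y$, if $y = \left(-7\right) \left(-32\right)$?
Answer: $-32928$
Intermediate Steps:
$g{\left(x \right)} = -7 + \frac{x}{6}$
$y = 224$
$Y{\left(I,T \right)} = T \left(-7 + \frac{7 I}{6}\right)$ ($Y{\left(I,T \right)} = \left(\left(-7 + \frac{I}{6}\right) + I\right) T = \left(-7 + \frac{7 I}{6}\right) T = T \left(-7 + \frac{7 I}{6}\right)$)
$Y{\left(M,-9 \right)} y = \frac{7}{6} \left(-9\right) \left(-6 + 20\right) 224 = \frac{7}{6} \left(-9\right) 14 \cdot 224 = \left(-147\right) 224 = -32928$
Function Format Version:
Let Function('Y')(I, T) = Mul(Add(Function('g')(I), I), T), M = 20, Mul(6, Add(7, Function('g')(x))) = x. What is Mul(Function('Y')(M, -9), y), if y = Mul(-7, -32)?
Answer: -32928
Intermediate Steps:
Function('g')(x) = Add(-7, Mul(Rational(1, 6), x))
y = 224
Function('Y')(I, T) = Mul(T, Add(-7, Mul(Rational(7, 6), I))) (Function('Y')(I, T) = Mul(Add(Add(-7, Mul(Rational(1, 6), I)), I), T) = Mul(Add(-7, Mul(Rational(7, 6), I)), T) = Mul(T, Add(-7, Mul(Rational(7, 6), I))))
Mul(Function('Y')(M, -9), y) = Mul(Mul(Rational(7, 6), -9, Add(-6, 20)), 224) = Mul(Mul(Rational(7, 6), -9, 14), 224) = Mul(-147, 224) = -32928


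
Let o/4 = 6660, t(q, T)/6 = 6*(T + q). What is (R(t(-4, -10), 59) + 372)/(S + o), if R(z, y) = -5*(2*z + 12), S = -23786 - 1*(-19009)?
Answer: 5352/21863 ≈ 0.24480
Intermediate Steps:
S = -4777 (S = -23786 + 19009 = -4777)
t(q, T) = 36*T + 36*q (t(q, T) = 6*(6*(T + q)) = 6*(6*T + 6*q) = 36*T + 36*q)
o = 26640 (o = 4*6660 = 26640)
R(z, y) = -60 - 10*z (R(z, y) = -5*(12 + 2*z) = -60 - 10*z)
(R(t(-4, -10), 59) + 372)/(S + o) = ((-60 - 10*(36*(-10) + 36*(-4))) + 372)/(-4777 + 26640) = ((-60 - 10*(-360 - 144)) + 372)/21863 = ((-60 - 10*(-504)) + 372)*(1/21863) = ((-60 + 5040) + 372)*(1/21863) = (4980 + 372)*(1/21863) = 5352*(1/21863) = 5352/21863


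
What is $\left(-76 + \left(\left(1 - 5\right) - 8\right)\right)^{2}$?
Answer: $7744$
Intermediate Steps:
$\left(-76 + \left(\left(1 - 5\right) - 8\right)\right)^{2} = \left(-76 - 12\right)^{2} = \left(-88\right)^{2} = 7744$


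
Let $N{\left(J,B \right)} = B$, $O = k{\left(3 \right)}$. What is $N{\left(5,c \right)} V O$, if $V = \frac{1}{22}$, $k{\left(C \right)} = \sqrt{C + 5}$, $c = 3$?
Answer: $\frac{3 \sqrt{2}}{11} \approx 0.38569$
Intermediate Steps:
$k{\left(C \right)} = \sqrt{5 + C}$
$O = 2 \sqrt{2}$ ($O = \sqrt{5 + 3} = \sqrt{8} = 2 \sqrt{2} \approx 2.8284$)
$V = \frac{1}{22} \approx 0.045455$
$N{\left(5,c \right)} V O = 3 \cdot \frac{1}{22} \cdot 2 \sqrt{2} = \frac{3 \cdot 2 \sqrt{2}}{22} = \frac{3 \sqrt{2}}{11}$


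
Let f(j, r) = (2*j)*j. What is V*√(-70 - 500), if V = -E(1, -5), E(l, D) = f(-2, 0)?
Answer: -8*I*√570 ≈ -191.0*I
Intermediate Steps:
f(j, r) = 2*j²
E(l, D) = 8 (E(l, D) = 2*(-2)² = 2*4 = 8)
V = -8 (V = -1*8 = -8)
V*√(-70 - 500) = -8*√(-70 - 500) = -8*I*√570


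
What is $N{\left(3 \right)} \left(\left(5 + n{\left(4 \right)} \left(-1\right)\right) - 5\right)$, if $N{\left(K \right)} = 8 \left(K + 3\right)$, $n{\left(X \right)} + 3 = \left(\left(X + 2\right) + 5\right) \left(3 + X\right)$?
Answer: $-3552$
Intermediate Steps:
$n{\left(X \right)} = -3 + \left(3 + X\right) \left(7 + X\right)$ ($n{\left(X \right)} = -3 + \left(\left(X + 2\right) + 5\right) \left(3 + X\right) = -3 + \left(\left(2 + X\right) + 5\right) \left(3 + X\right) = -3 + \left(7 + X\right) \left(3 + X\right) = -3 + \left(3 + X\right) \left(7 + X\right)$)
$N{\left(K \right)} = 24 + 8 K$ ($N{\left(K \right)} = 8 \left(3 + K\right) = 24 + 8 K$)
$N{\left(3 \right)} \left(\left(5 + n{\left(4 \right)} \left(-1\right)\right) - 5\right) = \left(24 + 8 \cdot 3\right) \left(\left(5 + \left(18 + 4^{2} + 10 \cdot 4\right) \left(-1\right)\right) - 5\right) = \left(24 + 24\right) \left(\left(5 + \left(18 + 16 + 40\right) \left(-1\right)\right) - 5\right) = 48 \left(\left(5 + 74 \left(-1\right)\right) - 5\right) = 48 \left(\left(5 - 74\right) - 5\right) = 48 \left(-69 - 5\right) = 48 \left(-74\right) = -3552$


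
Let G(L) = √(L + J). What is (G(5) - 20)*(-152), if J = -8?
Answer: 3040 - 152*I*√3 ≈ 3040.0 - 263.27*I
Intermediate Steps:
G(L) = √(-8 + L) (G(L) = √(L - 8) = √(-8 + L))
(G(5) - 20)*(-152) = (√(-8 + 5) - 20)*(-152) = (√(-3) - 20)*(-152) = (I*√3 - 20)*(-152) = (-20 + I*√3)*(-152) = 3040 - 152*I*√3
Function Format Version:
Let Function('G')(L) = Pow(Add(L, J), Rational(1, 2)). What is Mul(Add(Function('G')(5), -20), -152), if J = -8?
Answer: Add(3040, Mul(-152, I, Pow(3, Rational(1, 2)))) ≈ Add(3040.0, Mul(-263.27, I))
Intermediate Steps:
Function('G')(L) = Pow(Add(-8, L), Rational(1, 2)) (Function('G')(L) = Pow(Add(L, -8), Rational(1, 2)) = Pow(Add(-8, L), Rational(1, 2)))
Mul(Add(Function('G')(5), -20), -152) = Mul(Add(Pow(Add(-8, 5), Rational(1, 2)), -20), -152) = Mul(Add(Pow(-3, Rational(1, 2)), -20), -152) = Mul(Add(Mul(I, Pow(3, Rational(1, 2))), -20), -152) = Mul(Add(-20, Mul(I, Pow(3, Rational(1, 2)))), -152) = Add(3040, Mul(-152, I, Pow(3, Rational(1, 2))))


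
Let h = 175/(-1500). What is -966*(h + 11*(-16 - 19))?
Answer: 3720227/10 ≈ 3.7202e+5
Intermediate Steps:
h = -7/60 (h = 175*(-1/1500) = -7/60 ≈ -0.11667)
-966*(h + 11*(-16 - 19)) = -966*(-7/60 + 11*(-16 - 19)) = -966*(-7/60 + 11*(-35)) = -966*(-7/60 - 385) = -966*(-23107/60) = 3720227/10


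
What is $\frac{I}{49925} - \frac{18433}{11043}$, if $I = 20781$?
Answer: $- \frac{690782942}{551321775} \approx -1.253$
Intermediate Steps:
$\frac{I}{49925} - \frac{18433}{11043} = \frac{20781}{49925} - \frac{18433}{11043} = - \frac{690782942}{551321775}$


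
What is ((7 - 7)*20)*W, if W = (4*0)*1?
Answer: 0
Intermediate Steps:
W = 0 (W = 0*1 = 0)
((7 - 7)*20)*W = ((7 - 7)*20)*0 = (0*20)*0 = 0*0 = 0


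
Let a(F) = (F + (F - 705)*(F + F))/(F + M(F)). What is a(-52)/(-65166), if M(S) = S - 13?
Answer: 3026/293247 ≈ 0.010319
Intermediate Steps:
M(S) = -13 + S
a(F) = (F + 2*F*(-705 + F))/(-13 + 2*F) (a(F) = (F + (F - 705)*(F + F))/(F + (-13 + F)) = (F + (-705 + F)*(2*F))/(-13 + 2*F) = (F + 2*F*(-705 + F))/(-13 + 2*F))
a(-52)/(-65166) = -52*(-1409 + 2*(-52))/(-13 + 2*(-52))/(-65166) = -52*(-1409 - 104)/(-13 - 104)*(-1/65166) = -52*(-1513)/(-117)*(-1/65166) = -52*(-1/117)*(-1513)*(-1/65166) = -6052/9*(-1/65166) = 3026/293247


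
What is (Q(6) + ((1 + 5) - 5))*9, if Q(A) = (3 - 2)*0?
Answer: 9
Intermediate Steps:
Q(A) = 0 (Q(A) = 1*0 = 0)
(Q(6) + ((1 + 5) - 5))*9 = (0 + ((1 + 5) - 5))*9 = (0 + (6 - 5))*9 = (0 + 1)*9 = 1*9 = 9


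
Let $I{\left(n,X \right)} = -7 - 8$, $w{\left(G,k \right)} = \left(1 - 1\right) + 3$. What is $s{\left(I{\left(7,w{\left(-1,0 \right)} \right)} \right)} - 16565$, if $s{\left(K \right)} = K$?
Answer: $-16580$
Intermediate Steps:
$w{\left(G,k \right)} = 3$ ($w{\left(G,k \right)} = 0 + 3 = 3$)
$I{\left(n,X \right)} = -15$ ($I{\left(n,X \right)} = -7 - 8 = -15$)
$s{\left(I{\left(7,w{\left(-1,0 \right)} \right)} \right)} - 16565 = -15 - 16565 = -16580$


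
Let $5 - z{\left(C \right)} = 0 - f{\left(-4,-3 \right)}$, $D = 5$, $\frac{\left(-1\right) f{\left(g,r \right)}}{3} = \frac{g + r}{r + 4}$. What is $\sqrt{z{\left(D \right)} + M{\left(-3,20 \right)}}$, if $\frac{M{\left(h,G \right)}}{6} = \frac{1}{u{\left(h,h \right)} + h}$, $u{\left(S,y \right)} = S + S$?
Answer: $\frac{2 \sqrt{57}}{3} \approx 5.0332$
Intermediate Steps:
$f{\left(g,r \right)} = - \frac{3 \left(g + r\right)}{4 + r}$ ($f{\left(g,r \right)} = - 3 \frac{g + r}{r + 4} = - 3 \frac{g + r}{4 + r} = - \frac{3 \left(g + r\right)}{4 + r}$)
$u{\left(S,y \right)} = 2 S$
$z{\left(C \right)} = 26$ ($z{\left(C \right)} = 5 - \left(0 - \frac{3 \left(\left(-1\right) \left(-4\right) - -3\right)}{4 - 3}\right) = 5 - \left(0 - \frac{3 \left(4 + 3\right)}{1}\right) = 5 - \left(0 - 3 \cdot 1 \cdot 7\right) = 5 - \left(0 - 21\right) = 5 - -21 = 5 + 21 = 26$)
$M{\left(h,G \right)} = \frac{2}{h}$ ($M{\left(h,G \right)} = \frac{6}{2 h + h} = \frac{6}{3 h} = 6 \frac{1}{3 h} = \frac{2}{h}$)
$\sqrt{z{\left(D \right)} + M{\left(-3,20 \right)}} = \sqrt{26 + \frac{2}{-3}} = \sqrt{26 + 2 \left(- \frac{1}{3}\right)} = \sqrt{26 - \frac{2}{3}} = \sqrt{\frac{76}{3}} = \frac{2 \sqrt{57}}{3}$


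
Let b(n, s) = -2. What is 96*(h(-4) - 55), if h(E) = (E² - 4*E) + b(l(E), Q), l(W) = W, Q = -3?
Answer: -2400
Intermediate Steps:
h(E) = -2 + E² - 4*E (h(E) = (E² - 4*E) - 2 = -2 + E² - 4*E)
96*(h(-4) - 55) = 96*((-2 + (-4)² - 4*(-4)) - 55) = 96*((-2 + 16 + 16) - 55) = 96*(30 - 55) = 96*(-25) = -2400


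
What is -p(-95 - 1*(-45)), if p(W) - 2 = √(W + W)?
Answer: -2 - 10*I ≈ -2.0 - 10.0*I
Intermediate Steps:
p(W) = 2 + √2*√W (p(W) = 2 + √(W + W) = 2 + √(2*W) = 2 + √2*√W)
-p(-95 - 1*(-45)) = -(2 + √2*√(-95 - 1*(-45))) = -(2 + √2*√(-95 + 45)) = -(2 + √2*√(-50)) = -(2 + √2*(5*I*√2)) = -(2 + 10*I) = -2 - 10*I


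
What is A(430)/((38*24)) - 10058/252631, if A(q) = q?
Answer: 49729217/115199736 ≈ 0.43168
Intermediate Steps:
A(430)/((38*24)) - 10058/252631 = 430/((38*24)) - 10058/252631 = 430/912 - 10058*1/252631 = 430*(1/912) - 10058/252631 = 215/456 - 10058/252631 = 49729217/115199736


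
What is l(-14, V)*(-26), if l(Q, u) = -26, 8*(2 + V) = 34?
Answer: 676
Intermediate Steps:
V = 9/4 (V = -2 + (⅛)*34 = -2 + 17/4 = 9/4 ≈ 2.2500)
l(-14, V)*(-26) = -26*(-26) = 676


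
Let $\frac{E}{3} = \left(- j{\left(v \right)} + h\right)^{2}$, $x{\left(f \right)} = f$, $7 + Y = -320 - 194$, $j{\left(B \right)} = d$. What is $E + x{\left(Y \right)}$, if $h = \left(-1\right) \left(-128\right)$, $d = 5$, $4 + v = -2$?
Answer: $44866$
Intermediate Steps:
$v = -6$ ($v = -4 - 2 = -6$)
$j{\left(B \right)} = 5$
$h = 128$
$Y = -521$ ($Y = -7 - 514 = -521$)
$E = 45387$ ($E = 3 \left(\left(-1\right) 5 + 128\right)^{2} = 3 \left(-5 + 128\right)^{2} = 3 \cdot 123^{2} = 3 \cdot 15129 = 45387$)
$E + x{\left(Y \right)} = 45387 - 521 = 44866$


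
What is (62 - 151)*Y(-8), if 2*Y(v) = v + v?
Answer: 712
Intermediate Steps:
Y(v) = v (Y(v) = (v + v)/2 = (2*v)/2 = v)
(62 - 151)*Y(-8) = (62 - 151)*(-8) = -89*(-8) = 712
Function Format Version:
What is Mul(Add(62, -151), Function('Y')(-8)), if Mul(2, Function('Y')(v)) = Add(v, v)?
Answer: 712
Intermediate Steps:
Function('Y')(v) = v (Function('Y')(v) = Mul(Rational(1, 2), Add(v, v)) = Mul(Rational(1, 2), Mul(2, v)) = v)
Mul(Add(62, -151), Function('Y')(-8)) = Mul(Add(62, -151), -8) = Mul(-89, -8) = 712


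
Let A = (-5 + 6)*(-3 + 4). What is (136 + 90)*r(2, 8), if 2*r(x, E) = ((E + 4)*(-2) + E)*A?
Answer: -1808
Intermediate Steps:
A = 1 (A = 1*1 = 1)
r(x, E) = -4 - E/2 (r(x, E) = (((E + 4)*(-2) + E)*1)/2 = (((4 + E)*(-2) + E)*1)/2 = (((-8 - 2*E) + E)*1)/2 = ((-8 - E)*1)/2 = (-8 - E)/2 = -4 - E/2)
(136 + 90)*r(2, 8) = (136 + 90)*(-4 - 1/2*8) = 226*(-4 - 4) = 226*(-8) = -1808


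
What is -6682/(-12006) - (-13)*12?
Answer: 939809/6003 ≈ 156.56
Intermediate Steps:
-6682/(-12006) - (-13)*12 = -6682*(-1/12006) - 1*(-156) = 3341/6003 + 156 = 939809/6003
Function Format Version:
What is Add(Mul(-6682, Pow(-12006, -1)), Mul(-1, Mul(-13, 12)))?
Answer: Rational(939809, 6003) ≈ 156.56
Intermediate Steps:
Add(Mul(-6682, Pow(-12006, -1)), Mul(-1, Mul(-13, 12))) = Add(Mul(-6682, Rational(-1, 12006)), Mul(-1, -156)) = Add(Rational(3341, 6003), 156) = Rational(939809, 6003)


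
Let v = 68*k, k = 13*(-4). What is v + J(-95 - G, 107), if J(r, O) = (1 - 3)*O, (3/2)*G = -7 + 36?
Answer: -3750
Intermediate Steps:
k = -52
G = 58/3 (G = 2*(-7 + 36)/3 = (2/3)*29 = 58/3 ≈ 19.333)
J(r, O) = -2*O
v = -3536 (v = 68*(-52) = -3536)
v + J(-95 - G, 107) = -3536 - 2*107 = -3536 - 214 = -3750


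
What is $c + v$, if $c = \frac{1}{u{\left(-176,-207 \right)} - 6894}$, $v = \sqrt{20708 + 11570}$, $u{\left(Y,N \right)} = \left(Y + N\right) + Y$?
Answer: $- \frac{1}{7453} + \sqrt{32278} \approx 179.66$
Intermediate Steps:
$u{\left(Y,N \right)} = N + 2 Y$ ($u{\left(Y,N \right)} = \left(N + Y\right) + Y = N + 2 Y$)
$v = \sqrt{32278} \approx 179.66$
$c = - \frac{1}{7453}$ ($c = \frac{1}{\left(-207 + 2 \left(-176\right)\right) - 6894} = \frac{1}{\left(-207 - 352\right) - 6894} = \frac{1}{-559 - 6894} = \frac{1}{-7453} = - \frac{1}{7453} \approx -0.00013417$)
$c + v = - \frac{1}{7453} + \sqrt{32278}$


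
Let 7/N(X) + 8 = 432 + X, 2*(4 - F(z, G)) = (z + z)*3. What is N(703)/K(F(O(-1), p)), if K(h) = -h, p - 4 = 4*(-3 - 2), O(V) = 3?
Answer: 1/805 ≈ 0.0012422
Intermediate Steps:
p = -16 (p = 4 + 4*(-3 - 2) = 4 + 4*(-5) = 4 - 20 = -16)
F(z, G) = 4 - 3*z (F(z, G) = 4 - (z + z)*3/2 = 4 - 2*z*3/2 = 4 - 3*z)
N(X) = 7/(424 + X) (N(X) = 7/(-8 + (432 + X)) = 7/(424 + X))
N(703)/K(F(O(-1), p)) = (7/(424 + 703))/((-(4 - 3*3))) = (7/1127)/((-(4 - 9))) = (7*(1/1127))/((-1*(-5))) = (1/161)/5 = (1/161)*(1/5) = 1/805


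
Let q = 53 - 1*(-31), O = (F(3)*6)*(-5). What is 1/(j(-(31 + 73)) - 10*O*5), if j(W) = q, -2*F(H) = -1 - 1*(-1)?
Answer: 1/84 ≈ 0.011905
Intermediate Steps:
F(H) = 0 (F(H) = -(-1 - 1*(-1))/2 = -(-1 + 1)/2 = -½*0 = 0)
O = 0 (O = (0*6)*(-5) = 0*(-5) = 0)
q = 84 (q = 53 + 31 = 84)
j(W) = 84
1/(j(-(31 + 73)) - 10*O*5) = 1/(84 - 10*0*5) = 1/(84 + 0*5) = 1/(84 + 0) = 1/84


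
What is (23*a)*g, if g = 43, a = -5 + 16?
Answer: 10879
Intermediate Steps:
a = 11
(23*a)*g = (23*11)*43 = 253*43 = 10879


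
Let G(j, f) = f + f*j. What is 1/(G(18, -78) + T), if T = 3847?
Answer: 1/2365 ≈ 0.00042283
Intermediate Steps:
1/(G(18, -78) + T) = 1/(-78*(1 + 18) + 3847) = 1/(-78*19 + 3847) = 1/(-1482 + 3847) = 1/2365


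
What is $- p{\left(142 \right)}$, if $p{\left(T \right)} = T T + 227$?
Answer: $-20391$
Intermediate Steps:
$p{\left(T \right)} = 227 + T^{2}$ ($p{\left(T \right)} = T^{2} + 227 = 227 + T^{2}$)
$- p{\left(142 \right)} = - (227 + 142^{2}) = - (227 + 20164) = \left(-1\right) 20391 = -20391$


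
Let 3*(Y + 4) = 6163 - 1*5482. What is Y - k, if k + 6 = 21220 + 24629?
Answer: -45620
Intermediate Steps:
k = 45843 (k = -6 + (21220 + 24629) = -6 + 45849 = 45843)
Y = 223 (Y = -4 + (6163 - 1*5482)/3 = -4 + (6163 - 5482)/3 = -4 + (⅓)*681 = -4 + 227 = 223)
Y - k = 223 - 1*45843 = 223 - 45843 = -45620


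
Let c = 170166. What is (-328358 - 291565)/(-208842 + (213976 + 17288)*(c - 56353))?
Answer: -206641/8773546930 ≈ -2.3553e-5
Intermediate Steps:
(-328358 - 291565)/(-208842 + (213976 + 17288)*(c - 56353)) = (-328358 - 291565)/(-208842 + (213976 + 17288)*(170166 - 56353)) = -619923/(-208842 + 231264*113813) = -619923/(-208842 + 26320849632) = -619923/26320640790 = -619923*1/26320640790 = -206641/8773546930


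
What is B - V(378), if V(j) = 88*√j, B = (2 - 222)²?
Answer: 48400 - 264*√42 ≈ 46689.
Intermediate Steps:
B = 48400 (B = (-220)² = 48400)
B - V(378) = 48400 - 88*√378 = 48400 - 88*3*√42 = 48400 - 264*√42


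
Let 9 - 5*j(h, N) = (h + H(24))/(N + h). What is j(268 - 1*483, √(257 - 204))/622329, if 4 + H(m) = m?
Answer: 124541/47890290980 - 13*√53/9578058196 ≈ 2.5907e-6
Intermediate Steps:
H(m) = -4 + m
j(h, N) = 9/5 - (20 + h)/(5*(N + h)) (j(h, N) = 9/5 - (h + (-4 + 24))/(5*(N + h)) = 9/5 - (h + 20)/(5*(N + h)) = 9/5 - (20 + h)/(5*(N + h)))
j(268 - 1*483, √(257 - 204))/622329 = ((-20 + 8*(268 - 1*483) + 9*√(257 - 204))/(5*(√(257 - 204) + (268 - 1*483))))/622329 = ((-20 + 8*(268 - 483) + 9*√53)/(5*(√53 + (268 - 483))))*(1/622329) = ((-20 + 8*(-215) + 9*√53)/(5*(√53 - 215)))*(1/622329) = ((-20 - 1720 + 9*√53)/(5*(-215 + √53)))*(1/622329) = ((-1740 + 9*√53)/(5*(-215 + √53)))*(1/622329) = (-1740 + 9*√53)/(3111645*(-215 + √53))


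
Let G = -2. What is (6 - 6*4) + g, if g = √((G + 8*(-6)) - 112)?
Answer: -18 + 9*I*√2 ≈ -18.0 + 12.728*I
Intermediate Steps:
g = 9*I*√2 (g = √((-2 + 8*(-6)) - 112) = √((-2 - 48) - 112) = √(-50 - 112) = √(-162) = 9*I*√2 ≈ 12.728*I)
(6 - 6*4) + g = (6 - 6*4) + 9*I*√2 = (6 - 24) + 9*I*√2 = -18 + 9*I*√2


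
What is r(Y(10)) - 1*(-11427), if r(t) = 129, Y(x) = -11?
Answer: 11556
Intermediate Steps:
r(Y(10)) - 1*(-11427) = 129 - 1*(-11427) = 129 + 11427 = 11556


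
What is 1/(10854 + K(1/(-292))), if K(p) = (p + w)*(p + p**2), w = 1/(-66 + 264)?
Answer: 821603904/8917688769457 ≈ 9.2132e-5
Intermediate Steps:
w = 1/198 ≈ 0.0050505
K(p) = (1/198 + p)*(p + p**2) (K(p) = (p + 1/198)*(p + p**2) = (1/198 + p)*(p + p**2))
1/(10854 + K(1/(-292))) = 1/(10854 + (1/198)*(1 + 198*(1/(-292))**2 + 199/(-292))/(-292)) = 1/(10854 + (1/198)*(-1/292)*(1 + 198*(-1/292)**2 + 199*(-1/292))) = 1/(10854 + (1/198)*(-1/292)*(1 + 198*(1/85264) - 199/292)) = 1/(10854 + (1/198)*(-1/292)*(1 + 99/42632 - 199/292)) = 1/(10854 + (1/198)*(-1/292)*(13677/42632)) = 1/(10854 - 4559/821603904) = 1/(8917688769457/821603904) = 821603904/8917688769457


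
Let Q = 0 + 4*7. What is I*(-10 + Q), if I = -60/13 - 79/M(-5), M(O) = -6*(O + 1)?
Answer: -7401/52 ≈ -142.33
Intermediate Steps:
M(O) = -6 - 6*O (M(O) = -6*(1 + O) = -6 - 6*O)
I = -2467/312 (I = -60/13 - 79/(-6 - 6*(-5)) = -60*1/13 - 79/(-6 + 30) = -60/13 - 79/24 = -2467/312 ≈ -7.9071)
Q = 28 (Q = 0 + 28 = 28)
I*(-10 + Q) = -2467*(-10 + 28)/312 = -2467/312*18 = -7401/52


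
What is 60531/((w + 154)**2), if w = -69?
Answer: 60531/7225 ≈ 8.3780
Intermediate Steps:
60531/((w + 154)**2) = 60531/((-69 + 154)**2) = 60531/(85**2) = 60531/7225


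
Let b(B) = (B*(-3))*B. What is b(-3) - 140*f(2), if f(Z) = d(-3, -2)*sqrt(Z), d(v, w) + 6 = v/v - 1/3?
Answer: -27 + 2240*sqrt(2)/3 ≈ 1028.9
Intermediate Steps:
d(v, w) = -16/3 (d(v, w) = -6 + (v/v - 1/3) = -6 + (1 - 1*1/3) = -6 + (1 - 1/3) = -6 + 2/3 = -16/3)
b(B) = -3*B**2 (b(B) = (-3*B)*B = -3*B**2)
f(Z) = -16*sqrt(Z)/3
b(-3) - 140*f(2) = -3*(-3)**2 - (-2240)*sqrt(2)/3 = -3*9 + 2240*sqrt(2)/3 = -27 + 2240*sqrt(2)/3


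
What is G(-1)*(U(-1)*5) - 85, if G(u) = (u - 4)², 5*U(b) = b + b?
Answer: -135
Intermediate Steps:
U(b) = 2*b/5 (U(b) = (b + b)/5 = (2*b)/5 = 2*b/5)
G(u) = (-4 + u)²
G(-1)*(U(-1)*5) - 85 = (-4 - 1)²*(((⅖)*(-1))*5) - 85 = (-5)²*(-⅖*5) - 85 = 25*(-2) - 85 = -50 - 85 = -135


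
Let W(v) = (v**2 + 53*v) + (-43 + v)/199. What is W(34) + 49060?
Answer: 10351573/199 ≈ 52018.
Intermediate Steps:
W(v) = -43/199 + v**2 + 10548*v/199 (W(v) = (v**2 + 53*v) + (-43 + v)*(1/199) = (v**2 + 53*v) + (-43/199 + v/199) = -43/199 + v**2 + 10548*v/199)
W(34) + 49060 = (-43/199 + 34**2 + (10548/199)*34) + 49060 = (-43/199 + 1156 + 358632/199) + 49060 = 588633/199 + 49060 = 10351573/199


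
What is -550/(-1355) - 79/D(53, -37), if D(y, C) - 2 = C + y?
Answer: -19429/4878 ≈ -3.9830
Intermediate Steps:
D(y, C) = 2 + C + y (D(y, C) = 2 + (C + y) = 2 + C + y)
-550/(-1355) - 79/D(53, -37) = -550/(-1355) - 79/(2 - 37 + 53) = -550*(-1/1355) - 79/18 = 110/271 - 79*1/18 = 110/271 - 79/18 = -19429/4878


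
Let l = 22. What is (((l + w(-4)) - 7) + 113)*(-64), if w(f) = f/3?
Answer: -24320/3 ≈ -8106.7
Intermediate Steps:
w(f) = f/3 (w(f) = f*(⅓) = f/3)
(((l + w(-4)) - 7) + 113)*(-64) = (((22 + (⅓)*(-4)) - 7) + 113)*(-64) = (((22 - 4/3) - 7) + 113)*(-64) = ((62/3 - 7) + 113)*(-64) = (41/3 + 113)*(-64) = (380/3)*(-64) = -24320/3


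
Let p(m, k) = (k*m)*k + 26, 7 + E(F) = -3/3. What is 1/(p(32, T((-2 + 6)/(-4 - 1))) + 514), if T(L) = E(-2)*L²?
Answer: 625/861788 ≈ 0.00072524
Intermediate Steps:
E(F) = -8 (E(F) = -7 - 3/3 = -7 - 3*⅓ = -7 - 1 = -8)
T(L) = -8*L²
p(m, k) = 26 + m*k² (p(m, k) = m*k² + 26 = 26 + m*k²)
1/(p(32, T((-2 + 6)/(-4 - 1))) + 514) = 1/((26 + 32*(-8*(-2 + 6)²/(-4 - 1)²)²) + 514) = 1/((26 + 32*(-8*(4/(-5))²)²) + 514) = 1/((26 + 32*(-8*(4*(-⅕))²)²) + 514) = 1/((26 + 32*(-8*(-⅘)²)²) + 514) = 1/((26 + 32*(-8*16/25)²) + 514) = 1/((26 + 32*(-128/25)²) + 514) = 1/((26 + 32*(16384/625)) + 514) = 1/((26 + 524288/625) + 514) = 1/(540538/625 + 514) = 1/(861788/625) = 625/861788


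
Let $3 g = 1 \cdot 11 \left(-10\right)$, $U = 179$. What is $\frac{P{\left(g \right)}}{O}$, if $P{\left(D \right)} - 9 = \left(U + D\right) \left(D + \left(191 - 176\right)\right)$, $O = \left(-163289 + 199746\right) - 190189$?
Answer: $\frac{13837}{691794} \approx 0.020002$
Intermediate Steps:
$O = -153732$ ($O = 36457 - 190189 = -153732$)
$g = - \frac{110}{3}$ ($g = \frac{1 \cdot 11 \left(-10\right)}{3} = \frac{11 \left(-10\right)}{3} = \frac{1}{3} \left(-110\right) = - \frac{110}{3} \approx -36.667$)
$P{\left(D \right)} = 9 + \left(15 + D\right) \left(179 + D\right)$ ($P{\left(D \right)} = 9 + \left(179 + D\right) \left(D + \left(191 - 176\right)\right) = 9 + \left(179 + D\right) \left(D + 15\right) = 9 + \left(179 + D\right) \left(15 + D\right) = 9 + \left(15 + D\right) \left(179 + D\right)$)
$\frac{P{\left(g \right)}}{O} = \frac{2694 + \left(- \frac{110}{3}\right)^{2} + 194 \left(- \frac{110}{3}\right)}{-153732} = \left(2694 + \frac{12100}{9} - \frac{21340}{3}\right) \left(- \frac{1}{153732}\right) = \left(- \frac{27674}{9}\right) \left(- \frac{1}{153732}\right) = \frac{13837}{691794}$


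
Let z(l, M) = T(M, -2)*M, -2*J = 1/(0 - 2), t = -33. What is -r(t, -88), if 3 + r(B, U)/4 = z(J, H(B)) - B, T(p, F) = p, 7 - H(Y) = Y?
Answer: -6520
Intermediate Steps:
H(Y) = 7 - Y
J = ¼ (J = -1/(2*(0 - 2)) = -½/(-2) = -½*(-½) = ¼ ≈ 0.25000)
z(l, M) = M² (z(l, M) = M*M = M²)
r(B, U) = -12 - 4*B + 4*(7 - B)² (r(B, U) = -12 + 4*((7 - B)² - B) = -12 + (-4*B + 4*(7 - B)²) = -12 - 4*B + 4*(7 - B)²)
-r(t, -88) = -(-12 - 4*(-33) + 4*(-7 - 33)²) = -(-12 + 132 + 4*(-40)²) = -(-12 + 132 + 4*1600) = -(-12 + 132 + 6400) = -1*6520 = -6520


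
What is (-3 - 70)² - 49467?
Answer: -44138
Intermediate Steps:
(-3 - 70)² - 49467 = (-73)² - 49467 = 5329 - 49467 = -44138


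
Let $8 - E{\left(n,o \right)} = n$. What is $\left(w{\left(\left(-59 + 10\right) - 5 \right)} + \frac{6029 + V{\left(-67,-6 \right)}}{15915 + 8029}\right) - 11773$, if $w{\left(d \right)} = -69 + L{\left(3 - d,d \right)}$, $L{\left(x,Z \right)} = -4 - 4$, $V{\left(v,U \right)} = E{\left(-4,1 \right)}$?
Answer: $- \frac{283730359}{23944} \approx -11850.0$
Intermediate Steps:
$E{\left(n,o \right)} = 8 - n$
$V{\left(v,U \right)} = 12$ ($V{\left(v,U \right)} = 8 - -4 = 8 + 4 = 12$)
$L{\left(x,Z \right)} = -8$ ($L{\left(x,Z \right)} = -4 - 4 = -8$)
$w{\left(d \right)} = -77$ ($w{\left(d \right)} = -69 - 8 = -77$)
$\left(w{\left(\left(-59 + 10\right) - 5 \right)} + \frac{6029 + V{\left(-67,-6 \right)}}{15915 + 8029}\right) - 11773 = \left(-77 + \frac{6029 + 12}{15915 + 8029}\right) - 11773 = \left(-77 + \frac{6041}{23944}\right) - 11773 = - \frac{1837647}{23944} - 11773 = - \frac{283730359}{23944}$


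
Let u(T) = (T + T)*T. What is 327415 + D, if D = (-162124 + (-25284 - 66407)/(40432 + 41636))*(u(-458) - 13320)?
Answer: -1351171495685341/20517 ≈ -6.5856e+10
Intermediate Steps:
u(T) = 2*T**2 (u(T) = (2*T)*T = 2*T**2)
D = -1351178213258896/20517 (D = (-162124 + (-25284 - 66407)/(40432 + 41636))*(2*(-458)**2 - 13320) = (-162124 - 91691/82068)*(2*209764 - 13320) = (-162124 - 91691*1/82068)*(419528 - 13320) = (-162124 - 91691/82068)*406208 = -13305284123/82068*406208 = -1351178213258896/20517 ≈ -6.5857e+10)
327415 + D = 327415 - 1351178213258896/20517 = -1351171495685341/20517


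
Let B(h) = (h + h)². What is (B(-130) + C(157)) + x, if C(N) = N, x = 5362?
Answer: 73119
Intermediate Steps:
B(h) = 4*h² (B(h) = (2*h)² = 4*h²)
(B(-130) + C(157)) + x = (4*(-130)² + 157) + 5362 = (4*16900 + 157) + 5362 = (67600 + 157) + 5362 = 67757 + 5362 = 73119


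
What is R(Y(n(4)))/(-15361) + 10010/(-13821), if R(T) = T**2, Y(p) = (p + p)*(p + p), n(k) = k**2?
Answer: -14646132506/212304381 ≈ -68.986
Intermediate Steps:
Y(p) = 4*p**2 (Y(p) = (2*p)*(2*p) = 4*p**2)
R(Y(n(4)))/(-15361) + 10010/(-13821) = (4*(4**2)**2)**2/(-15361) + 10010/(-13821) = (4*16**2)**2*(-1/15361) + 10010*(-1/13821) = (4*256)**2*(-1/15361) - 10010/13821 = 1024**2*(-1/15361) - 10010/13821 = 1048576*(-1/15361) - 10010/13821 = -1048576/15361 - 10010/13821 = -14646132506/212304381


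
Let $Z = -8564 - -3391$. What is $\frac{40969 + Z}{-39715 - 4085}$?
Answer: $- \frac{2983}{3650} \approx -0.81726$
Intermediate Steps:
$Z = -5173$ ($Z = -8564 + 3391 = -5173$)
$\frac{40969 + Z}{-39715 - 4085} = \frac{40969 - 5173}{-39715 - 4085} = \frac{35796}{-43800} = 35796 \left(- \frac{1}{43800}\right) = - \frac{2983}{3650}$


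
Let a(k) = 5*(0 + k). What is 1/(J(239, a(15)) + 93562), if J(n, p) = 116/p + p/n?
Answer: 17925/1677132199 ≈ 1.0688e-5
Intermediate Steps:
a(k) = 5*k
1/(J(239, a(15)) + 93562) = 1/((116/((5*15)) + (5*15)/239) + 93562) = 1/((116/75 + 75*(1/239)) + 93562) = 1/((116*(1/75) + 75/239) + 93562) = 1/((116/75 + 75/239) + 93562) = 1/(33349/17925 + 93562) = 1/(1677132199/17925) = 17925/1677132199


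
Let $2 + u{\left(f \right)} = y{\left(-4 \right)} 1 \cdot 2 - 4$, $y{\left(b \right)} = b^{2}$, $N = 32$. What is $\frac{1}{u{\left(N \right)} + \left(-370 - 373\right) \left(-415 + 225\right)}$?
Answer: $\frac{1}{141196} \approx 7.0824 \cdot 10^{-6}$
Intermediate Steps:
$u{\left(f \right)} = 26$ ($u{\left(f \right)} = -2 - \left(4 - \left(-4\right)^{2} \cdot 1 \cdot 2\right) = -2 - \left(4 - 16 \cdot 1 \cdot 2\right) = -2 + \left(16 \cdot 2 - 4\right) = -2 + \left(32 - 4\right) = -2 + 28 = 26$)
$\frac{1}{u{\left(N \right)} + \left(-370 - 373\right) \left(-415 + 225\right)} = \frac{1}{26 + \left(-370 - 373\right) \left(-415 + 225\right)} = \frac{1}{26 - -141170} = \frac{1}{26 + 141170} = \frac{1}{141196}$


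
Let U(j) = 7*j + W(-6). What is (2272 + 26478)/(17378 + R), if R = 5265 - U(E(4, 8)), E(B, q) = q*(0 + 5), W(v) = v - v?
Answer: 28750/22363 ≈ 1.2856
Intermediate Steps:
W(v) = 0
E(B, q) = 5*q (E(B, q) = q*5 = 5*q)
U(j) = 7*j (U(j) = 7*j + 0 = 7*j)
R = 4985 (R = 5265 - 7*5*8 = 5265 - 7*40 = 5265 - 1*280 = 5265 - 280 = 4985)
(2272 + 26478)/(17378 + R) = (2272 + 26478)/(17378 + 4985) = 28750/22363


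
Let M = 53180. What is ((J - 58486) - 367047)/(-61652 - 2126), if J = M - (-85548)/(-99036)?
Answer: 1536518219/263179917 ≈ 5.8383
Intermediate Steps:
J = 438887411/8253 (J = 53180 - (-85548)/(-99036) = 53180 - (-85548)*(-1)/99036 = 53180 - 1*7129/8253 = 53180 - 7129/8253 = 438887411/8253 ≈ 53179.)
((J - 58486) - 367047)/(-61652 - 2126) = ((438887411/8253 - 58486) - 367047)/(-61652 - 2126) = (-43797547/8253 - 367047)/(-63778) = -3073036438/8253*(-1/63778) = 1536518219/263179917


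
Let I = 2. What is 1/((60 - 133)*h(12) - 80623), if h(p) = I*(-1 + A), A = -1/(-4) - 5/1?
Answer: -2/159567 ≈ -1.2534e-5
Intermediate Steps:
A = -19/4 (A = -1*(-¼) - 5*1 = ¼ - 5 = -19/4 ≈ -4.7500)
h(p) = -23/2 (h(p) = 2*(-1 - 19/4) = 2*(-23/4) = -23/2)
1/((60 - 133)*h(12) - 80623) = 1/((60 - 133)*(-23/2) - 80623) = 1/(-73*(-23/2) - 80623) = 1/(1679/2 - 80623) = 1/(-159567/2) = -2/159567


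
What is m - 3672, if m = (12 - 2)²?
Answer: -3572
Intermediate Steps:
m = 100 (m = 10² = 100)
m - 3672 = 100 - 3672 = -3572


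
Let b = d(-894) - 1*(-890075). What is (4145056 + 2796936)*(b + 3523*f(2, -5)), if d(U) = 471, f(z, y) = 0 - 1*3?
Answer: 6108793294184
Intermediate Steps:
f(z, y) = -3 (f(z, y) = 0 - 3 = -3)
b = 890546 (b = 471 - 1*(-890075) = 471 + 890075 = 890546)
(4145056 + 2796936)*(b + 3523*f(2, -5)) = (4145056 + 2796936)*(890546 + 3523*(-3)) = 6941992*(890546 - 10569) = 6941992*879977 = 6108793294184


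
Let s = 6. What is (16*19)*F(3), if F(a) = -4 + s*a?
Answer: 4256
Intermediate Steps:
F(a) = -4 + 6*a
(16*19)*F(3) = (16*19)*(-4 + 6*3) = 304*(-4 + 18) = 304*14 = 4256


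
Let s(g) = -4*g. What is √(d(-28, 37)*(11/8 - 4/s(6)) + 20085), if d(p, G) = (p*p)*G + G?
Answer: √9340230/12 ≈ 254.68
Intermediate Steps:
d(p, G) = G + G*p² (d(p, G) = p²*G + G = G*p² + G = G + G*p²)
√(d(-28, 37)*(11/8 - 4/s(6)) + 20085) = √((37*(1 + (-28)²))*(11/8 - 4/((-4*6))) + 20085) = √((37*(1 + 784))*(11*(⅛) - 4/(-24)) + 20085) = √((37*785)*(11/8 - 4*(-1/24)) + 20085) = √(29045*(11/8 + ⅙) + 20085) = √(29045*(37/24) + 20085) = √(1074665/24 + 20085) = √(1556705/24) = √9340230/12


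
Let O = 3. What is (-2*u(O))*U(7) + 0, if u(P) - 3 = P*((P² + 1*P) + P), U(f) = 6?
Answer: -576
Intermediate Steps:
u(P) = 3 + P*(P² + 2*P) (u(P) = 3 + P*((P² + 1*P) + P) = 3 + P*((P² + P) + P) = 3 + P*((P + P²) + P) = 3 + P*(P² + 2*P))
(-2*u(O))*U(7) + 0 = -2*(3 + 3³ + 2*3²)*6 + 0 = -2*(3 + 27 + 2*9)*6 + 0 = -2*(3 + 27 + 18)*6 + 0 = -2*48*6 + 0 = -96*6 + 0 = -576 + 0 = -576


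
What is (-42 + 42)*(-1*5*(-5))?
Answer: 0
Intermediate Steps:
(-42 + 42)*(-1*5*(-5)) = 0*(-5*(-5)) = 0*25 = 0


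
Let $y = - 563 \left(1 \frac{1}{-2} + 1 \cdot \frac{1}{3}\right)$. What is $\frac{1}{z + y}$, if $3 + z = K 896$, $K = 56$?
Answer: $\frac{6}{301601} \approx 1.9894 \cdot 10^{-5}$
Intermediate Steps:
$z = 50173$ ($z = -3 + 56 \cdot 896 = -3 + 50176 = 50173$)
$y = \frac{563}{6}$ ($y = - 563 \left(1 \left(- \frac{1}{2}\right) + 1 \cdot \frac{1}{3}\right) = - 563 \left(- \frac{1}{2} + \frac{1}{3}\right) = \left(-563\right) \left(- \frac{1}{6}\right) = \frac{563}{6} \approx 93.833$)
$\frac{1}{z + y} = \frac{1}{50173 + \frac{563}{6}} = \frac{1}{\frac{301601}{6}} = \frac{6}{301601}$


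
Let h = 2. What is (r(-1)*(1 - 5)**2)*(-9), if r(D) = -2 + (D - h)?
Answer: 720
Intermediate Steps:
r(D) = -4 + D (r(D) = -2 + (D - 1*2) = -2 + (D - 2) = -2 + (-2 + D) = -4 + D)
(r(-1)*(1 - 5)**2)*(-9) = ((-4 - 1)*(1 - 5)**2)*(-9) = -5*(-4)**2*(-9) = -5*16*(-9) = -80*(-9) = 720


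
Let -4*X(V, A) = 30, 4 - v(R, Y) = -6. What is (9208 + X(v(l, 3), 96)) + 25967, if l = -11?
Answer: 70335/2 ≈ 35168.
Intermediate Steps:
v(R, Y) = 10 (v(R, Y) = 4 - 1*(-6) = 4 + 6 = 10)
X(V, A) = -15/2 (X(V, A) = -¼*30 = -15/2)
(9208 + X(v(l, 3), 96)) + 25967 = (9208 - 15/2) + 25967 = 18401/2 + 25967 = 70335/2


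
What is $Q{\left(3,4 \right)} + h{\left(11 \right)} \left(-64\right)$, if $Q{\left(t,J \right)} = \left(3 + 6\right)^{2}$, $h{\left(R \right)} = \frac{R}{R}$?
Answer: $17$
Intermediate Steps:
$h{\left(R \right)} = 1$
$Q{\left(t,J \right)} = 81$ ($Q{\left(t,J \right)} = 9^{2} = 81$)
$Q{\left(3,4 \right)} + h{\left(11 \right)} \left(-64\right) = 81 + 1 \left(-64\right) = 81 - 64 = 17$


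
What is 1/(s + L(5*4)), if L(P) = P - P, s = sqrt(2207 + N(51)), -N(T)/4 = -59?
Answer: sqrt(2443)/2443 ≈ 0.020232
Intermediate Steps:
N(T) = 236 (N(T) = -4*(-59) = 236)
s = sqrt(2443) (s = sqrt(2207 + 236) = sqrt(2443) ≈ 49.427)
L(P) = 0
1/(s + L(5*4)) = 1/(sqrt(2443) + 0) = 1/(sqrt(2443)) = sqrt(2443)/2443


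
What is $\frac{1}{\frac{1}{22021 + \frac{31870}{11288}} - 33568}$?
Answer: $- \frac{124302459}{4172584938068} \approx -2.979 \cdot 10^{-5}$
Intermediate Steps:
$\frac{1}{\frac{1}{22021 + \frac{31870}{11288}} - 33568} = \frac{1}{\frac{1}{22021 + 31870 \cdot \frac{1}{11288}} - 33568} = \frac{1}{\frac{1}{22021 + \frac{15935}{5644}} - 33568} = \frac{1}{\frac{1}{\frac{124302459}{5644}} - 33568} = \frac{1}{\frac{5644}{124302459} - 33568} = \frac{1}{- \frac{4172584938068}{124302459}} = - \frac{124302459}{4172584938068}$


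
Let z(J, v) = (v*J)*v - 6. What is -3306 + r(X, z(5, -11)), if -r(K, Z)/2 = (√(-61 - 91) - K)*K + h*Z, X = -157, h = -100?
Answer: 165792 + 628*I*√38 ≈ 1.6579e+5 + 3871.3*I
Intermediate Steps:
z(J, v) = -6 + J*v² (z(J, v) = (J*v)*v - 6 = J*v² - 6 = -6 + J*v²)
r(K, Z) = 200*Z - 2*K*(-K + 2*I*√38) (r(K, Z) = -2*((√(-61 - 91) - K)*K - 100*Z) = -2*((√(-152) - K)*K - 100*Z) = -2*((2*I*√38 - K)*K - 100*Z) = -2*((-K + 2*I*√38)*K - 100*Z) = -2*(K*(-K + 2*I*√38) - 100*Z) = -2*(-100*Z + K*(-K + 2*I*√38)) = 200*Z - 2*K*(-K + 2*I*√38))
-3306 + r(X, z(5, -11)) = -3306 + (2*(-157)² + 200*(-6 + 5*(-11)²) - 4*I*(-157)*√38) = -3306 + (2*24649 + 200*(-6 + 5*121) + 628*I*√38) = -3306 + (49298 + 200*(-6 + 605) + 628*I*√38) = -3306 + (49298 + 200*599 + 628*I*√38) = -3306 + (49298 + 119800 + 628*I*√38) = -3306 + (169098 + 628*I*√38) = 165792 + 628*I*√38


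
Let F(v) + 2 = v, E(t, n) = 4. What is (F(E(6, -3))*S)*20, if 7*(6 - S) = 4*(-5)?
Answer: 2480/7 ≈ 354.29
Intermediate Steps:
S = 62/7 (S = 6 - 4*(-5)/7 = 6 - 1/7*(-20) = 6 + 20/7 = 62/7 ≈ 8.8571)
F(v) = -2 + v
(F(E(6, -3))*S)*20 = ((-2 + 4)*(62/7))*20 = (2*(62/7))*20 = (124/7)*20 = 2480/7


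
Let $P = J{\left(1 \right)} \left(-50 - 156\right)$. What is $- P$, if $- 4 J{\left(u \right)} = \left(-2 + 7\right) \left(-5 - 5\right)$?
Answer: $2575$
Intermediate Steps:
$J{\left(u \right)} = \frac{25}{2}$ ($J{\left(u \right)} = - \frac{\left(-2 + 7\right) \left(-5 - 5\right)}{4} = - \frac{5 \left(-10\right)}{4} = \left(- \frac{1}{4}\right) \left(-50\right) = \frac{25}{2}$)
$P = -2575$ ($P = \frac{25 \left(-50 - 156\right)}{2} = \frac{25}{2} \left(-206\right) = -2575$)
$- P = \left(-1\right) \left(-2575\right) = 2575$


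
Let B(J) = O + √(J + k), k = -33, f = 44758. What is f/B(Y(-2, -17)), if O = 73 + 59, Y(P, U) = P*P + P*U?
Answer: 5908056/17419 - 44758*√5/17419 ≈ 333.43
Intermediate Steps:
Y(P, U) = P² + P*U
O = 132
B(J) = 132 + √(-33 + J) (B(J) = 132 + √(J - 33) = 132 + √(-33 + J))
f/B(Y(-2, -17)) = 44758/(132 + √(-33 - 2*(-2 - 17))) = 44758/(132 + √(-33 - 2*(-19))) = 44758/(132 + √(-33 + 38)) = 44758/(132 + √5)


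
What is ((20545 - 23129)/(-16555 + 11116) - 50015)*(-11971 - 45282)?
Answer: 2224925199179/777 ≈ 2.8635e+9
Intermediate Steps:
((20545 - 23129)/(-16555 + 11116) - 50015)*(-11971 - 45282) = (-2584/(-5439) - 50015)*(-57253) = (-2584*(-1/5439) - 50015)*(-57253) = (2584/5439 - 50015)*(-57253) = -272029001/5439*(-57253) = 2224925199179/777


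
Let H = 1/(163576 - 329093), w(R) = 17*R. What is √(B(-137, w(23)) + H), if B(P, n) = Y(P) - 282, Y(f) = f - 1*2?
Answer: 59*I*√3313319306/165517 ≈ 20.518*I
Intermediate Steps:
Y(f) = -2 + f (Y(f) = f - 2 = -2 + f)
H = -1/165517 (H = 1/(-165517) = -1/165517 ≈ -6.0417e-6)
B(P, n) = -284 + P (B(P, n) = (-2 + P) - 282 = -284 + P)
√(B(-137, w(23)) + H) = √((-284 - 137) - 1/165517) = √(-421 - 1/165517) = √(-69682658/165517) = 59*I*√3313319306/165517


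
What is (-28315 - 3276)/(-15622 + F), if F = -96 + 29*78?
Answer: 31591/13456 ≈ 2.3477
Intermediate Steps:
F = 2166 (F = -96 + 2262 = 2166)
(-28315 - 3276)/(-15622 + F) = (-28315 - 3276)/(-15622 + 2166) = -31591/(-13456) = -31591*(-1/13456) = 31591/13456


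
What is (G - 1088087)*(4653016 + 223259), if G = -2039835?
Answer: -15252607850550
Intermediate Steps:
(G - 1088087)*(4653016 + 223259) = (-2039835 - 1088087)*(4653016 + 223259) = -3127922*4876275 = -15252607850550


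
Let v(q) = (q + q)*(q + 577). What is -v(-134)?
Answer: 118724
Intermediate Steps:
v(q) = 2*q*(577 + q) (v(q) = (2*q)*(577 + q) = 2*q*(577 + q))
-v(-134) = -2*(-134)*(577 - 134) = -2*(-134)*443 = -1*(-118724) = 118724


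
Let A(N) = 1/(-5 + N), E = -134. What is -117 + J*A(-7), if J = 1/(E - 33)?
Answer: -234467/2004 ≈ -117.00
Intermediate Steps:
J = -1/167 (J = 1/(-134 - 33) = 1/(-167) = -1/167 ≈ -0.0059880)
-117 + J*A(-7) = -117 - 1/(167*(-5 - 7)) = -117 - 1/167/(-12) = -117 - 1/167*(-1/12) = -117 + 1/2004 = -234467/2004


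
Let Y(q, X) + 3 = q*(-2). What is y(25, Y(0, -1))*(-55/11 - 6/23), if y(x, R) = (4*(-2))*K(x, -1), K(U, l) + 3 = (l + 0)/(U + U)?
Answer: -73084/575 ≈ -127.10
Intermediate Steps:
K(U, l) = -3 + l/(2*U) (K(U, l) = -3 + (l + 0)/(U + U) = -3 + l/((2*U)) = -3 + l*(1/(2*U)) = -3 + l/(2*U))
Y(q, X) = -3 - 2*q (Y(q, X) = -3 + q*(-2) = -3 - 2*q)
y(x, R) = 24 + 4/x (y(x, R) = (4*(-2))*(-3 + (1/2)*(-1)/x) = -8*(-3 - 1/(2*x)) = 24 + 4/x)
y(25, Y(0, -1))*(-55/11 - 6/23) = (24 + 4/25)*(-55/11 - 6/23) = (24 + 4*(1/25))*(-55*1/11 - 6*1/23) = (24 + 4/25)*(-5 - 6/23) = (604/25)*(-121/23) = -73084/575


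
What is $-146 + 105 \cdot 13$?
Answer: $1219$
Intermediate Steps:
$-146 + 105 \cdot 13 = -146 + 1365 = 1219$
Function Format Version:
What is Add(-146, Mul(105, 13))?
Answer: 1219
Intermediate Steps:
Add(-146, Mul(105, 13)) = Add(-146, 1365) = 1219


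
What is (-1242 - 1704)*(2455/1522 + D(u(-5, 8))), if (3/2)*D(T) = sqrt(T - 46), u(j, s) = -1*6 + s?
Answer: -3616215/761 - 3928*I*sqrt(11) ≈ -4751.9 - 13028.0*I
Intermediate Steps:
u(j, s) = -6 + s
D(T) = 2*sqrt(-46 + T)/3 (D(T) = 2*sqrt(T - 46)/3 = 2*sqrt(-46 + T)/3)
(-1242 - 1704)*(2455/1522 + D(u(-5, 8))) = (-1242 - 1704)*(2455/1522 + 2*sqrt(-46 + (-6 + 8))/3) = -2946*(2455*(1/1522) + 2*sqrt(-46 + 2)/3) = -2946*(2455/1522 + 2*sqrt(-44)/3) = -2946*(2455/1522 + 2*(2*I*sqrt(11))/3) = -2946*(2455/1522 + 4*I*sqrt(11)/3) = -3616215/761 - 3928*I*sqrt(11)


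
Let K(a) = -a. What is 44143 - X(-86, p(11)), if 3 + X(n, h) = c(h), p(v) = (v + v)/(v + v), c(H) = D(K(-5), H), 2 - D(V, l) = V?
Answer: 44149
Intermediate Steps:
D(V, l) = 2 - V
c(H) = -3 (c(H) = 2 - (-1)*(-5) = 2 - 1*5 = 2 - 5 = -3)
p(v) = 1 (p(v) = (2*v)/((2*v)) = (2*v)*(1/(2*v)) = 1)
X(n, h) = -6 (X(n, h) = -3 - 3 = -6)
44143 - X(-86, p(11)) = 44143 - 1*(-6) = 44143 + 6 = 44149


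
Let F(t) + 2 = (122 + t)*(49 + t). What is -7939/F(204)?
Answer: -7939/82476 ≈ -0.096258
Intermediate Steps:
F(t) = -2 + (49 + t)*(122 + t) (F(t) = -2 + (122 + t)*(49 + t) = -2 + (49 + t)*(122 + t))
-7939/F(204) = -7939/(5976 + 204² + 171*204) = -7939/(5976 + 41616 + 34884) = -7939/82476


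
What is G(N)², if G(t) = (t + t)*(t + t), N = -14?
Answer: 614656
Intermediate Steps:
G(t) = 4*t² (G(t) = (2*t)*(2*t) = 4*t²)
G(N)² = (4*(-14)²)² = (4*196)² = 784² = 614656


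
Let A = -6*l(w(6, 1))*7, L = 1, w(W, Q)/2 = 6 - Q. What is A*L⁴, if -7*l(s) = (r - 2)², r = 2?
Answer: 0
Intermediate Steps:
w(W, Q) = 12 - 2*Q (w(W, Q) = 2*(6 - Q) = 12 - 2*Q)
l(s) = 0 (l(s) = -(2 - 2)²/7 = -⅐*0² = -⅐*0 = 0)
A = 0 (A = -6*0*7 = 0*7 = 0)
A*L⁴ = 0*1⁴ = 0*1 = 0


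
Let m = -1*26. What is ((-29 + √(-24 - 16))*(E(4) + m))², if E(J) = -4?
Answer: 720900 - 104400*I*√10 ≈ 7.209e+5 - 3.3014e+5*I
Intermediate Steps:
m = -26
((-29 + √(-24 - 16))*(E(4) + m))² = ((-29 + √(-24 - 16))*(-4 - 26))² = ((-29 + √(-40))*(-30))² = ((-29 + 2*I*√10)*(-30))² = (870 - 60*I*√10)²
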